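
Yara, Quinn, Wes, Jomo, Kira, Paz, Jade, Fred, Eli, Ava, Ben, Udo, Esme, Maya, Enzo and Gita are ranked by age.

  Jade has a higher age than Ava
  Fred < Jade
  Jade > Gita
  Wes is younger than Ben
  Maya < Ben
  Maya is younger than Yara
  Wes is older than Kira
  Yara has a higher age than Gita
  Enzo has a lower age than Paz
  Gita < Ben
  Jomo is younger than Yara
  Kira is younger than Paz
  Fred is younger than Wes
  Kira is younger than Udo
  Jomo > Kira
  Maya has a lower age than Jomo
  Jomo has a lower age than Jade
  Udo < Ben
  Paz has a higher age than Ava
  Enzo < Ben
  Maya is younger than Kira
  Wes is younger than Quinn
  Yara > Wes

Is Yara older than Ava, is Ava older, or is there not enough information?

undetermined

Following every chain through Ava: above Ava we get Jade, Paz.
Yara is not reached, and no chain runs the other way from Yara to Ava.
So the given relations leave the order of Ava and Yara undetermined.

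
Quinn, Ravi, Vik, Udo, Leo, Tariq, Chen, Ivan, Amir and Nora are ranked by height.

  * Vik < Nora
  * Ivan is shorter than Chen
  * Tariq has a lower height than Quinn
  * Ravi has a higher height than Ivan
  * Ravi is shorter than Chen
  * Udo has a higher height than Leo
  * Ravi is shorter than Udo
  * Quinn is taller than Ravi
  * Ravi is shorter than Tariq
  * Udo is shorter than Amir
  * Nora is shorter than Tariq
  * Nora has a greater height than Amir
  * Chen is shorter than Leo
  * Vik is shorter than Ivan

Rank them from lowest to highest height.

Vik < Ivan < Ravi < Chen < Leo < Udo < Amir < Nora < Tariq < Quinn

Nothing is placed below Vik, so it is least; from there Vik < Ivan; Ivan < Ravi; Ravi < Chen; Chen < Leo; Leo < Udo; Udo < Amir; Amir < Nora; Nora < Tariq; Tariq < Quinn, each given directly.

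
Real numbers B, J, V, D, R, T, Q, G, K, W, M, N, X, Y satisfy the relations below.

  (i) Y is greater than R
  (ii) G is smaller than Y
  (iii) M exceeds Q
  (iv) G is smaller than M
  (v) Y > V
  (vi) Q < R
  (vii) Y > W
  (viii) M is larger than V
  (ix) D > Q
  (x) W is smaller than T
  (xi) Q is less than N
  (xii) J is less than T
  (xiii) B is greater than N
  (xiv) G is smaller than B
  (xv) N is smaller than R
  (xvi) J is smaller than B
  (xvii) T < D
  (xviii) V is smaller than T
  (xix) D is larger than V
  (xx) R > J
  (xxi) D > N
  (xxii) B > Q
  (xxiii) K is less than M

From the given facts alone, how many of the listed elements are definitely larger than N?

From N the given relations immediately reach R, B, D.
From those, Y — 4 in total.
Nothing else is reachable above N; 4 in all.

4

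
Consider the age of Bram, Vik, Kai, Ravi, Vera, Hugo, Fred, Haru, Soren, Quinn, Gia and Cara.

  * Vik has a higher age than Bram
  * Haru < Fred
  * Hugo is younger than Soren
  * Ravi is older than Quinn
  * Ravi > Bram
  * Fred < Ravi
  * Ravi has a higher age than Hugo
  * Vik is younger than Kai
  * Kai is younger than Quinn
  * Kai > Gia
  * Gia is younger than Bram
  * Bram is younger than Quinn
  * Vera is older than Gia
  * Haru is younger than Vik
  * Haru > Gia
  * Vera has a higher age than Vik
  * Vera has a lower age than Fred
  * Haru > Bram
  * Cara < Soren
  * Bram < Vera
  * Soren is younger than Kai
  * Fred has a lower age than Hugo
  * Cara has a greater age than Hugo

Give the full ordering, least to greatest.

Gia < Bram < Haru < Vik < Vera < Fred < Hugo < Cara < Soren < Kai < Quinn < Ravi

The consecutive links are each given: Gia < Bram; Bram < Haru; Haru < Vik; Vik < Vera; Vera < Fred; Fred < Hugo; Hugo < Cara; Cara < Soren; Soren < Kai; Kai < Quinn; Quinn < Ravi.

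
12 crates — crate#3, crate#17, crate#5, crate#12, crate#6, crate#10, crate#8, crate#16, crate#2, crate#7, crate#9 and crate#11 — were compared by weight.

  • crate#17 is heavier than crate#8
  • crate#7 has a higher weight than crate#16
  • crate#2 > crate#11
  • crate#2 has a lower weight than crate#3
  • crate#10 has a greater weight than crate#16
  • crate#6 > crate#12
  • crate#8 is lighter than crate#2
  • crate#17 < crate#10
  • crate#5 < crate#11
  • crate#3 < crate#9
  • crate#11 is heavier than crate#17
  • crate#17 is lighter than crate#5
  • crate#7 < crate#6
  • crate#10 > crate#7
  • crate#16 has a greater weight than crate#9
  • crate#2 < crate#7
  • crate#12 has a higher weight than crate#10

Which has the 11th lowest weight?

The consecutive relations fix a unique order: crate#8 < crate#17 < crate#5 < crate#11 < crate#2 < crate#3 < crate#9 < crate#16 < crate#7 < crate#10 < crate#12 < crate#6.
The 11th smallest is crate#12.

crate#12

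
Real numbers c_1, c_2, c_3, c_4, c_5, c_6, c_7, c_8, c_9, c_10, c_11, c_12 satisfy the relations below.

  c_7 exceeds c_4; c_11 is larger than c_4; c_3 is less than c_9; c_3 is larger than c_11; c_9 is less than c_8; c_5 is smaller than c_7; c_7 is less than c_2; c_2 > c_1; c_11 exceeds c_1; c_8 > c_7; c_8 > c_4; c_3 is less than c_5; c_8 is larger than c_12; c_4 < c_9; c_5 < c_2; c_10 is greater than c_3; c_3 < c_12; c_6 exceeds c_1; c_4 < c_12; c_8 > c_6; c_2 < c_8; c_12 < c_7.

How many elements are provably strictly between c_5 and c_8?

2

Chaining upward from c_5 reaches: c_7, c_2.
Chaining downward from c_8 reaches: c_1, c_4, c_6, c_11, c_3, c_12, c_7, c_2, c_9.
Strictly between c_5 and c_8 are those in both lists: c_7, c_2 — 2 elements.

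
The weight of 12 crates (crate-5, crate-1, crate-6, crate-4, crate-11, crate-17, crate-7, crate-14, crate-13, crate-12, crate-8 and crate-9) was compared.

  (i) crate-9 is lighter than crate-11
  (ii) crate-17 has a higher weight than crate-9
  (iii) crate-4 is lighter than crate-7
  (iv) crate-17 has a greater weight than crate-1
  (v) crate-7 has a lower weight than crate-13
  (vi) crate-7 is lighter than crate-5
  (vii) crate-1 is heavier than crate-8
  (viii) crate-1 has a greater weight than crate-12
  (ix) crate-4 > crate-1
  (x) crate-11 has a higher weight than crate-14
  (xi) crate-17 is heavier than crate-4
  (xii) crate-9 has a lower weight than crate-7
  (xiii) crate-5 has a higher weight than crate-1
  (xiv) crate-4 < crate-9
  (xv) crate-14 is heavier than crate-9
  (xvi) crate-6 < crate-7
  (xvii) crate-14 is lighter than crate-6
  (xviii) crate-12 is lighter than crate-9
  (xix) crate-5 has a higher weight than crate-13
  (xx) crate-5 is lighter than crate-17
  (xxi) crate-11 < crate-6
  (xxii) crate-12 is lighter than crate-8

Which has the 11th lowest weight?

Piecing the relations together gives one ordering: crate-12 < crate-8 < crate-1 < crate-4 < crate-9 < crate-14 < crate-11 < crate-6 < crate-7 < crate-13 < crate-5 < crate-17.
The 11th smallest is crate-5.

crate-5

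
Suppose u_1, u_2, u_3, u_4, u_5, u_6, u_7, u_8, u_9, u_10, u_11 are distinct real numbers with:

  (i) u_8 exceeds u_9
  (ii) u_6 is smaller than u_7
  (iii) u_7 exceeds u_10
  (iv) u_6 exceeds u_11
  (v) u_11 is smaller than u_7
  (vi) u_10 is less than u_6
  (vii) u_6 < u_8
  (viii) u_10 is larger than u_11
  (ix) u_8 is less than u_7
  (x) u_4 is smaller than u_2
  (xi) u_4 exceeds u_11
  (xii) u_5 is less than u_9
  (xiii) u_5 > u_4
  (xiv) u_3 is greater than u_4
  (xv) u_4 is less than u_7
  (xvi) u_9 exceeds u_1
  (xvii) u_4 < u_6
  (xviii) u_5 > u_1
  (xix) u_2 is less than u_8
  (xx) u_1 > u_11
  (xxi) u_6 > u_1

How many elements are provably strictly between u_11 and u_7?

The relations place u_11 below u_7. An element lies strictly between them when it is forced above u_11 and also forced below u_7.
Above u_11: {u_1, u_10, u_4, u_5, u_3, u_2, u_6, u_9, u_8}. Below u_7: {u_1, u_10, u_4, u_5, u_2, u_6, u_9, u_8}.
Intersection: {u_1, u_10, u_4, u_5, u_2, u_6, u_9, u_8} — 8.

8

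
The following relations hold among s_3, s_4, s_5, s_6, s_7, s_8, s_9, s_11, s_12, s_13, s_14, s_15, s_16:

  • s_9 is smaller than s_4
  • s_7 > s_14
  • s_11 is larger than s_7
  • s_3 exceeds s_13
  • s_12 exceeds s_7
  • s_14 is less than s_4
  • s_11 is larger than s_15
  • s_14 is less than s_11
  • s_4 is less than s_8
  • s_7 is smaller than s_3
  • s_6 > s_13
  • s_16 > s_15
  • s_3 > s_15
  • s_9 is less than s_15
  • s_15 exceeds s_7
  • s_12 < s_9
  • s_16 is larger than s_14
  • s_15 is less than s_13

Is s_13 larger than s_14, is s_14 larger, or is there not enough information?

s_13

Link the given pairs in sequence: s_14 < s_7; s_7 < s_12; s_12 < s_9; s_9 < s_15; s_15 < s_13.
Chaining these gives s_14 < s_7 < s_12 < s_9 < s_15 < s_13.
So s_13 is larger.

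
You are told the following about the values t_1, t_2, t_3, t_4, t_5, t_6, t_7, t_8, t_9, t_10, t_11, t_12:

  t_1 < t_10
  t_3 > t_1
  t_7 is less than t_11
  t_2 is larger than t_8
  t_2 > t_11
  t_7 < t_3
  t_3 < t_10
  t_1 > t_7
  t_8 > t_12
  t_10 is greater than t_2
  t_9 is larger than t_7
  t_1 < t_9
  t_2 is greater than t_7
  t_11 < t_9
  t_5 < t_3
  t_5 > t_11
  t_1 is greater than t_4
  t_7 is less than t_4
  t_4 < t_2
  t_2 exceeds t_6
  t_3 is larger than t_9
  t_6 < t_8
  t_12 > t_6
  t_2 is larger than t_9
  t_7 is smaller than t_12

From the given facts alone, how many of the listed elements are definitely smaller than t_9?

From t_9 the given relations immediately reach t_7, t_11, t_1.
From those, t_4 — 4 in total.
Nothing else is reachable below t_9; 4 in all.

4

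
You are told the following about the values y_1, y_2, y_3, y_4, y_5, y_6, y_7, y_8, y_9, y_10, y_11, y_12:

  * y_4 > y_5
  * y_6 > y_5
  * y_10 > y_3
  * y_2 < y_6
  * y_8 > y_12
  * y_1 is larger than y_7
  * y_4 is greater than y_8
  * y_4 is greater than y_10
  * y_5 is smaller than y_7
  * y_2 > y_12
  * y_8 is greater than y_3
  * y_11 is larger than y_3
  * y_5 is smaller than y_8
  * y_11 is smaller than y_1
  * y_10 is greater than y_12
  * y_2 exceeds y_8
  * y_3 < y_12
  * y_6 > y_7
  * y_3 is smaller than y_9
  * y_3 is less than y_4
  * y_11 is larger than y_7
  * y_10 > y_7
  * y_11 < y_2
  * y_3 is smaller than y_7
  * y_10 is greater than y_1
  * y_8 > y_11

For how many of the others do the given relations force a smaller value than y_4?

From y_4 the given relations immediately reach y_3, y_5, y_8, y_10.
From those, y_7, y_12, y_11, y_1 — 8 in total.
No other element is forced below y_4 by the given relations, so the count is 8.

8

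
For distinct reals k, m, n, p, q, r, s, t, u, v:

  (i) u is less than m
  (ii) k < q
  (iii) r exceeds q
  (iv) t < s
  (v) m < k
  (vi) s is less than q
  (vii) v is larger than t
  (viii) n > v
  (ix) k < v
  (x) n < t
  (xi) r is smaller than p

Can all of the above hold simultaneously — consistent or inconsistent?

inconsistent

Chaining the given relations yields v < n < t, so v < t. But one relation states t < v. These cannot both hold.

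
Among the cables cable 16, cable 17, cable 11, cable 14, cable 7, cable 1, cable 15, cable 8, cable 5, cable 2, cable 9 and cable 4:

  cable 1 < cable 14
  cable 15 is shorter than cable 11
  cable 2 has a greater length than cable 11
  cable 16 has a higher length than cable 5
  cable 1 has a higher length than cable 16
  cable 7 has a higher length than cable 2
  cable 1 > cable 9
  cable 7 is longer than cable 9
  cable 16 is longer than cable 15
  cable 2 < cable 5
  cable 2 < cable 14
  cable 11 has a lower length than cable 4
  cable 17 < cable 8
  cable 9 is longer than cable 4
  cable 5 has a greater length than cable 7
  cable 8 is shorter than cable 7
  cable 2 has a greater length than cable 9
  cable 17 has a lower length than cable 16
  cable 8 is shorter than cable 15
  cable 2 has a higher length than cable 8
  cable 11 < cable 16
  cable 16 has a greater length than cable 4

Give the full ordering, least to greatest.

The consecutive links are each given: cable 17 < cable 8; cable 8 < cable 15; cable 15 < cable 11; cable 11 < cable 4; cable 4 < cable 9; cable 9 < cable 2; cable 2 < cable 7; cable 7 < cable 5; cable 5 < cable 16; cable 16 < cable 1; cable 1 < cable 14.

cable 17 < cable 8 < cable 15 < cable 11 < cable 4 < cable 9 < cable 2 < cable 7 < cable 5 < cable 16 < cable 1 < cable 14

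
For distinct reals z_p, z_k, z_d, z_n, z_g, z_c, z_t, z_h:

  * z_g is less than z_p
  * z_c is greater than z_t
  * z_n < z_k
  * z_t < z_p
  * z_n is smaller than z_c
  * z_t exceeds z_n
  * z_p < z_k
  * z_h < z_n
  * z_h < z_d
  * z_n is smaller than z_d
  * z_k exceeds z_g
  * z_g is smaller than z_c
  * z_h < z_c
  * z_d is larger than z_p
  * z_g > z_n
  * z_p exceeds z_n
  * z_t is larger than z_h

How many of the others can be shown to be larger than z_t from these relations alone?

From z_t the given relations immediately reach z_p, z_c.
From those, z_k, z_d — 4 in total.
Nothing else is reachable above z_t; 4 in all.

4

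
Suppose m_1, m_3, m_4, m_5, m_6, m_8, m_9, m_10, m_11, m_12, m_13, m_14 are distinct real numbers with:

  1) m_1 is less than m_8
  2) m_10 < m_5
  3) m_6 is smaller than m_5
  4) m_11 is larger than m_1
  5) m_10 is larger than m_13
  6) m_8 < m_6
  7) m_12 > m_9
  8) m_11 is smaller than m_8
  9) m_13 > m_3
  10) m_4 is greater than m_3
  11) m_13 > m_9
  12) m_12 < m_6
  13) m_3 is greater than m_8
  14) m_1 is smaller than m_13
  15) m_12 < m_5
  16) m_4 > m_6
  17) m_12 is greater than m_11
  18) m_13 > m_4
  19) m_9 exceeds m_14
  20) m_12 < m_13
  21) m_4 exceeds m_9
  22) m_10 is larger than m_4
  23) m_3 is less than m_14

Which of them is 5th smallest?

m_14

Piecing the relations together gives one ordering: m_1 < m_11 < m_8 < m_3 < m_14 < m_9 < m_12 < m_6 < m_4 < m_13 < m_10 < m_5.
The 5th smallest is m_14.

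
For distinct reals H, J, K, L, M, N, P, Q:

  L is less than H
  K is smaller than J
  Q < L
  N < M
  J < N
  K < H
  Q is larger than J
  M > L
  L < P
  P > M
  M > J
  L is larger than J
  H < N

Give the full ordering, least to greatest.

K < J < Q < L < H < N < M < P

The consecutive links are each given: K < J; J < Q; Q < L; L < H; H < N; N < M; M < P.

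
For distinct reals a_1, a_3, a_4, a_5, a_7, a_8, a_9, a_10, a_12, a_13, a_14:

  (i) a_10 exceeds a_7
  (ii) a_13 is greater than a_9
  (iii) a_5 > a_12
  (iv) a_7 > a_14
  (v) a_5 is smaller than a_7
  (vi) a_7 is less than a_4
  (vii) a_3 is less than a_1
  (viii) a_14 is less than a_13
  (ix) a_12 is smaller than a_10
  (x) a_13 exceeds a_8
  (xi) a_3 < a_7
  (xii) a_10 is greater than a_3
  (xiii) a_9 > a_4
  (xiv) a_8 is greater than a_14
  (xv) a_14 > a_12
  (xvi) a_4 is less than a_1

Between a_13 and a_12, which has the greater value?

a_12 < a_5 and a_5 < a_7 give a_12 < a_7.
Then a_7 < a_4 extends the chain to a_4.
Then a_4 < a_9 extends the chain to a_9.
Then a_9 < a_13 extends the chain to a_13.
So a_12 < a_13; a_13 is the larger of the two.

a_13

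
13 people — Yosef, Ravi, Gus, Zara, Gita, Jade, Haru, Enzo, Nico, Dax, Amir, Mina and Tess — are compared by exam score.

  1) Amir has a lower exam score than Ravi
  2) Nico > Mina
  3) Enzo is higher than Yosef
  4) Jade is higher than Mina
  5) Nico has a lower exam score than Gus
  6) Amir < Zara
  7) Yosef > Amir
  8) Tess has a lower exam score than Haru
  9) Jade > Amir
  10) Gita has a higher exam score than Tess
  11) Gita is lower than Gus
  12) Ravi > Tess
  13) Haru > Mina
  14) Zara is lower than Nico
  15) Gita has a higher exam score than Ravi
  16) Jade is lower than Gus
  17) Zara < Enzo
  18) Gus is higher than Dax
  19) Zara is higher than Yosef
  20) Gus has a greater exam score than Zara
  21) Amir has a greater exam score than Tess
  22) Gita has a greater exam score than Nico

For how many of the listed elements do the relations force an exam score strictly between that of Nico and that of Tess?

3

Chaining upward from Tess reaches: Amir, Yosef, Zara, Jade, Enzo, Ravi, Gita, Gus, Haru.
Chaining downward from Nico reaches: Mina, Amir, Yosef, Zara.
Strictly between Tess and Nico are those in both lists: Amir, Yosef, Zara — 3 elements.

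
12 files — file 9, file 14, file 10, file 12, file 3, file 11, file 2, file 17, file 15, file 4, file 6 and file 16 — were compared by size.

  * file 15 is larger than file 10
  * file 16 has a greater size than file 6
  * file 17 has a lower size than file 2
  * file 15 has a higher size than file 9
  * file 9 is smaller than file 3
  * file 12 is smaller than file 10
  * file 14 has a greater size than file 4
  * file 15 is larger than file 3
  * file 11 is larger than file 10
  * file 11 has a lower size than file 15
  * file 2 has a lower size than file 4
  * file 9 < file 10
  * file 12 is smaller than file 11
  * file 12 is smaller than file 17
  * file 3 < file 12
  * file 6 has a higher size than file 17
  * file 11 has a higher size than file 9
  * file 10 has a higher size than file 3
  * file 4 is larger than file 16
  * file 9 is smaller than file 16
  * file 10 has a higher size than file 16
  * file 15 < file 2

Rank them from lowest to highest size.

The consecutive links are each given: file 9 < file 3; file 3 < file 12; file 12 < file 17; file 17 < file 6; file 6 < file 16; file 16 < file 10; file 10 < file 11; file 11 < file 15; file 15 < file 2; file 2 < file 4; file 4 < file 14.

file 9 < file 3 < file 12 < file 17 < file 6 < file 16 < file 10 < file 11 < file 15 < file 2 < file 4 < file 14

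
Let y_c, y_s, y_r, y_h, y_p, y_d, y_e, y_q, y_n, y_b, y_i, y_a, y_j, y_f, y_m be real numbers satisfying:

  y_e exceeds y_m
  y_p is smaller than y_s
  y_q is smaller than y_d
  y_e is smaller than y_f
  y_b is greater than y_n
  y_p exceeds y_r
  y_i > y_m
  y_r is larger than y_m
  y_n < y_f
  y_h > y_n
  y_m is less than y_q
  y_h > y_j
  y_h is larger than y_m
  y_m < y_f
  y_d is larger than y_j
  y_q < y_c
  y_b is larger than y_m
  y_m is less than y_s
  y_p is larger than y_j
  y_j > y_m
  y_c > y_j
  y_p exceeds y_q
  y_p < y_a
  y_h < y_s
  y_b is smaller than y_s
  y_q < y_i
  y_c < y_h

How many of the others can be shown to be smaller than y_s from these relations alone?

9

Directly below y_s: y_m, y_p, y_b, y_h.
One step further: y_j, y_r, y_q, y_n, y_c (9 so far).
No other element is forced below y_s by the given relations, so the count is 9.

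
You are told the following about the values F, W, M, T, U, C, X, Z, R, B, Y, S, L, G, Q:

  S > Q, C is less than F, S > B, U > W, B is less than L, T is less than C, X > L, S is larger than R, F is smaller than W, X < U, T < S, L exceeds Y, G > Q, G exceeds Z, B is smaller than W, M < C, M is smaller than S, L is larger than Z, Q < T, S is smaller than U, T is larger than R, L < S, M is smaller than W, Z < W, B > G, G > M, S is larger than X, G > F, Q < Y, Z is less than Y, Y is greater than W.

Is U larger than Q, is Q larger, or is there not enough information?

U

Q < T and T < C give Q < C.
With C < F: Q < T < C < F.
Then F < G extends the chain to G.
With G < B: Q < T < C < F < G < B.
With B < W: Q < T < C < F < G < B < W.
With W < Y: Q < T < C < F < G < B < W < Y.
Then Y < L extends the chain to L.
With L < S: Q < T < C < F < G < B < W < Y < L < S.
With S < U: Q < T < C < F < G < B < W < Y < L < S < U.
So U is larger.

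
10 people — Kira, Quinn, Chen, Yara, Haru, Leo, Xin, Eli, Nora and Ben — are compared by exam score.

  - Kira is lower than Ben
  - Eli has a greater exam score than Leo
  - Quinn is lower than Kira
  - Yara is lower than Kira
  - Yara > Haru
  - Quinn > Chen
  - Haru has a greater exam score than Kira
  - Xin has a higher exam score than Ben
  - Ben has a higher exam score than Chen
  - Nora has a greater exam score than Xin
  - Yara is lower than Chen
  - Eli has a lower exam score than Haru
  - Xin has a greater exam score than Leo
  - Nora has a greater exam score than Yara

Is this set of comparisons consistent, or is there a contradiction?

We have Kira < Haru stated directly, yet also Haru < Yara < Chen < Quinn < Kira by chaining the others — so Haru < Kira. Contradiction.

inconsistent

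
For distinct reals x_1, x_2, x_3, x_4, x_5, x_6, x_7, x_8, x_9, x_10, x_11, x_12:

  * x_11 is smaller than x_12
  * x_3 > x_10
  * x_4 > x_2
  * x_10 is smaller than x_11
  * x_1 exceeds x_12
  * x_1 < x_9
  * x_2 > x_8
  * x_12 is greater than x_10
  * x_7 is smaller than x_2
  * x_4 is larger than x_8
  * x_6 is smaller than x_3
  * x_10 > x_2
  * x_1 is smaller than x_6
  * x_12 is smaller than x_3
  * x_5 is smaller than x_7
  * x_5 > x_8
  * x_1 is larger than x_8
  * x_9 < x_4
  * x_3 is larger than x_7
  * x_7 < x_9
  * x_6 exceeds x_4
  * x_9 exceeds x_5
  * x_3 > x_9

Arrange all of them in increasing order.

x_8 < x_5 < x_7 < x_2 < x_10 < x_11 < x_12 < x_1 < x_9 < x_4 < x_6 < x_3

Each adjacent pair is fixed by a given relation: x_8 < x_5; x_5 < x_7; x_7 < x_2; x_2 < x_10; x_10 < x_11; x_11 < x_12; x_12 < x_1; x_1 < x_9; x_9 < x_4; x_4 < x_6; x_6 < x_3. Chaining them end to end gives the full order.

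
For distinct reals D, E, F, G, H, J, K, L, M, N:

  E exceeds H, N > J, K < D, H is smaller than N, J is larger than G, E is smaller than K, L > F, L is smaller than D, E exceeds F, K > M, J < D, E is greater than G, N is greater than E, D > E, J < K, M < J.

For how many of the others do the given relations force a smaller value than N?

6

Directly below N: H, E, J.
One step further: F, G, M (6 so far).
Nothing else is reachable below N; 6 in all.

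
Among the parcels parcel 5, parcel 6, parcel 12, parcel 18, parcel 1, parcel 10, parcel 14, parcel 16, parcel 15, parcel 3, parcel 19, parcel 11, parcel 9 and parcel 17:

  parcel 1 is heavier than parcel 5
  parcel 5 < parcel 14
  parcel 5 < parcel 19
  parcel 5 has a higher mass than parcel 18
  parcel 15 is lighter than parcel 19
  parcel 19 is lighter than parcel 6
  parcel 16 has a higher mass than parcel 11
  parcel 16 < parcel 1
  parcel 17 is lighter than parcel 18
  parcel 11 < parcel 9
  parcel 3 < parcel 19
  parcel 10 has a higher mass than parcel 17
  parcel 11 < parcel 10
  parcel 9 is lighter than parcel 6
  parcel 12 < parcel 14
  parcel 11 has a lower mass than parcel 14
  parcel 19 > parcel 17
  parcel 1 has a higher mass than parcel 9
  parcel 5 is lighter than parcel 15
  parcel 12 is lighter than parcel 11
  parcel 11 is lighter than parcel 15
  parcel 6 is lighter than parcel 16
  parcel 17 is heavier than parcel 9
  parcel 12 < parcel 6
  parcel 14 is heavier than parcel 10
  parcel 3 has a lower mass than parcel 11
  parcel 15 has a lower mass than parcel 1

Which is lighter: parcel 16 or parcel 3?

Chaining the given relations: parcel 3 < parcel 11 < parcel 9 < parcel 17 < parcel 18 < parcel 5 < parcel 15 < parcel 19 < parcel 6 < parcel 16.
So parcel 3 < parcel 16; parcel 3 is the lighter of the two.

parcel 3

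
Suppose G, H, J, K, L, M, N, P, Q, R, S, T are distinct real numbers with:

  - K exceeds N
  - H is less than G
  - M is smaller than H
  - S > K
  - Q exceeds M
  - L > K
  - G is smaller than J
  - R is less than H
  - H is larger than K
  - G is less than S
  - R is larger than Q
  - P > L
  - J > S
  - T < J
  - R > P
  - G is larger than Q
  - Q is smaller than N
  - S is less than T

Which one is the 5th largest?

H

The consecutive relations fix a unique order: M < Q < N < K < L < P < R < H < G < S < T < J.
Counting 5 from the largest end gives H.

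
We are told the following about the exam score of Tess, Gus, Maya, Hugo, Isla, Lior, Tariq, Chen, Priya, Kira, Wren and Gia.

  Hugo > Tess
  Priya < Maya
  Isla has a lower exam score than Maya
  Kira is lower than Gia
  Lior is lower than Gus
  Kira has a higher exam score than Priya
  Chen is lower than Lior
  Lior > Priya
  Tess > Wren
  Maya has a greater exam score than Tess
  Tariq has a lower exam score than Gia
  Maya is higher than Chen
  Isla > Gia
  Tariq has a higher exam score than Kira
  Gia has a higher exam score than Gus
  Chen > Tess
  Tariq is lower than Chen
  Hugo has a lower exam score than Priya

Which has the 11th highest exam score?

Tess

Chaining the given pairs: Wren < Tess < Hugo < Priya < Kira < Tariq < Chen < Lior < Gus < Gia < Isla < Maya.
The 11th largest is Tess.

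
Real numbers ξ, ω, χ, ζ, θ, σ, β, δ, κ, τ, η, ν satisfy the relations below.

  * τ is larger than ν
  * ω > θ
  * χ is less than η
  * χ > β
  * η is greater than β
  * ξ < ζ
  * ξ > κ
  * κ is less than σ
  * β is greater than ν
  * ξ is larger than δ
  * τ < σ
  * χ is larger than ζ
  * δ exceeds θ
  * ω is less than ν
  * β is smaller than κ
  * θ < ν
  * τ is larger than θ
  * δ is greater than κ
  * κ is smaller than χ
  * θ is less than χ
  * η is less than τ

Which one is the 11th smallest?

τ

The consecutive relations fix a unique order: θ < ω < ν < β < κ < δ < ξ < ζ < χ < η < τ < σ.
The 11th smallest is τ.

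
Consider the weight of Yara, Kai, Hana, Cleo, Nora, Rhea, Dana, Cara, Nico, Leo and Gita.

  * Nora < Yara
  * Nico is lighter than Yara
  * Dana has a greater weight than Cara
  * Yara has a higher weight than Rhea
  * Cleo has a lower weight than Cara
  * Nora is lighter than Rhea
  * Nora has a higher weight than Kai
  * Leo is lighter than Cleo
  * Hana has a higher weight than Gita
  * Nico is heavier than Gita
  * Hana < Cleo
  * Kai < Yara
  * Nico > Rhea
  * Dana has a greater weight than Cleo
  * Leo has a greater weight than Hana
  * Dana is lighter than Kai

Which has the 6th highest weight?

Dana

Piecing the relations together gives one ordering: Gita < Hana < Leo < Cleo < Cara < Dana < Kai < Nora < Rhea < Nico < Yara.
Counting 6 from the largest end gives Dana.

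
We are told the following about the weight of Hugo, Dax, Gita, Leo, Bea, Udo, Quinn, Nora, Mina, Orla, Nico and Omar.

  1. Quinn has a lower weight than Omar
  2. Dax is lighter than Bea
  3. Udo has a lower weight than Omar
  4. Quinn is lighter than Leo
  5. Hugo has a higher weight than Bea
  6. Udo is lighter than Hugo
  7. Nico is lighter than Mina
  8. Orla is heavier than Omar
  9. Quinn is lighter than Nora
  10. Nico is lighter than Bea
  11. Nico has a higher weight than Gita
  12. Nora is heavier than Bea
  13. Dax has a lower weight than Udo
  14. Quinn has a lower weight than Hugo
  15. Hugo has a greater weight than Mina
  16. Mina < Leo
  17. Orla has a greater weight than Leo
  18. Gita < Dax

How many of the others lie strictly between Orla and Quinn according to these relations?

2

Chaining upward from Quinn reaches: Omar, Leo, Hugo, Nora.
Chaining downward from Orla reaches: Gita, Dax, Udo, Nico, Mina, Omar, Leo.
Strictly between Quinn and Orla are those in both lists: Omar, Leo — 2 elements.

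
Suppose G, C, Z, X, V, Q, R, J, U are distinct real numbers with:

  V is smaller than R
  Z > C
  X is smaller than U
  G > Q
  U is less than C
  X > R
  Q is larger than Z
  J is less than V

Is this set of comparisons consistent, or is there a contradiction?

consistent

The single ordering J < V < R < X < U < C < Z < Q < G satisfies every listed relation, so no contradiction arises.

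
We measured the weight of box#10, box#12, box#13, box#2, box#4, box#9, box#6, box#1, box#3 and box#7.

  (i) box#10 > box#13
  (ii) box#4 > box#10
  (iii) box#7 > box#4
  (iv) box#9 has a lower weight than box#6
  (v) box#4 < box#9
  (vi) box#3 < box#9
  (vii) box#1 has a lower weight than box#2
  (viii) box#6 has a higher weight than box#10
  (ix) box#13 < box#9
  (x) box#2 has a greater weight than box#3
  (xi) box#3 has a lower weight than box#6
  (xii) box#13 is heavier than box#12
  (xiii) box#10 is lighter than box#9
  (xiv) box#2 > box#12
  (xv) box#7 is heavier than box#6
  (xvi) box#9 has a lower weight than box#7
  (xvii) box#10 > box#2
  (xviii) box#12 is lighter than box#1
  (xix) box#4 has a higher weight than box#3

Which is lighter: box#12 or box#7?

Chaining the given relations: box#12 < box#1 < box#2 < box#10 < box#9 < box#6 < box#7.
So box#12 < box#7; box#12 is the lighter of the two.

box#12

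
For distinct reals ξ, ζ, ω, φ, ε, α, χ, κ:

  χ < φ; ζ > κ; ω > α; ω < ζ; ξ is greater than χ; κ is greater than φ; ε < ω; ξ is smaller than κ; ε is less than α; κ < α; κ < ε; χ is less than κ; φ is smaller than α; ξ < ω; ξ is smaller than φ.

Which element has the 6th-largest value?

φ

The consecutive relations fix a unique order: χ < ξ < φ < κ < ε < α < ω < ζ.
The 6th largest is φ.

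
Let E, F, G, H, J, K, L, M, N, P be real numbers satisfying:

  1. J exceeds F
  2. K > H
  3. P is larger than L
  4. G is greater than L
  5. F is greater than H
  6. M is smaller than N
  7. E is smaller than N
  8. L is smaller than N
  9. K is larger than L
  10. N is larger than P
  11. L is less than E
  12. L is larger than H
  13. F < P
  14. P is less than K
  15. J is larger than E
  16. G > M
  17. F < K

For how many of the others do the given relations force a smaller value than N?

6

From N the given relations immediately reach M, L, P, E.
From those, H, F — 6 in total.
Nothing else is reachable below N; 6 in all.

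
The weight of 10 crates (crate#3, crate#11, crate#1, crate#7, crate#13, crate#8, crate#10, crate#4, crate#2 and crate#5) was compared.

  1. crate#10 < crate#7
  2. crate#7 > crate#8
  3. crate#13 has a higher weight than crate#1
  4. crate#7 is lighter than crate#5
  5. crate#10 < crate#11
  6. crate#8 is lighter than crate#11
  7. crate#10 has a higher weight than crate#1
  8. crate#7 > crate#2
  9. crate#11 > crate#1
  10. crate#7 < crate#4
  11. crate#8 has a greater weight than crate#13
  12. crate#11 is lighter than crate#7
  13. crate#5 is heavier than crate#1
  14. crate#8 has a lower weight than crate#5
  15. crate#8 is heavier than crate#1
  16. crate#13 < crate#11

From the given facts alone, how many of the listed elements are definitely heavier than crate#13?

5

The elements the relations force above crate#13 are crate#8, crate#11, crate#7, crate#4, crate#5 — no chain reaches any other.
That is 5.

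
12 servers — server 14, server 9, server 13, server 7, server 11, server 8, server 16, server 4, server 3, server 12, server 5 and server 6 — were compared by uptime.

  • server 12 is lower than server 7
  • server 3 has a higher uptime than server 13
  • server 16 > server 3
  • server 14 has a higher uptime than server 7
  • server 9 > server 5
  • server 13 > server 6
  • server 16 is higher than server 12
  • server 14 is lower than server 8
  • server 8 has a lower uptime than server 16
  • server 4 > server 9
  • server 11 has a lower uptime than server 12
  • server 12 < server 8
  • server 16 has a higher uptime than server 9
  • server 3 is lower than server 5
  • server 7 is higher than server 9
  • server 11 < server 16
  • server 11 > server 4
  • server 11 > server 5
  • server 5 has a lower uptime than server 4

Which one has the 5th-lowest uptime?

The consecutive relations fix a unique order: server 6 < server 13 < server 3 < server 5 < server 9 < server 4 < server 11 < server 12 < server 7 < server 14 < server 8 < server 16.
Counting 5 from the smallest end gives server 9.

server 9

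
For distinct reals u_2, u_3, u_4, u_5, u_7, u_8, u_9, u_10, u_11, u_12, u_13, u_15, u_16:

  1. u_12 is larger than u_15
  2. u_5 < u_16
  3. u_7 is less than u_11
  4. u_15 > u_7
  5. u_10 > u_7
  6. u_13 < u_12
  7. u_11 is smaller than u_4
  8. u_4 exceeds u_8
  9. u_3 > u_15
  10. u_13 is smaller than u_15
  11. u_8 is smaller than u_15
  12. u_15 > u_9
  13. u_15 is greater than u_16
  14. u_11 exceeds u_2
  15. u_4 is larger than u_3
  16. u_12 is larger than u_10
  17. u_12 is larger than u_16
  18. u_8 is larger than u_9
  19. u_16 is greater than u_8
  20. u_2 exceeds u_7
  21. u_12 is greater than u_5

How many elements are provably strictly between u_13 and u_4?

Chaining upward from u_13 reaches: u_15, u_3, u_12.
Chaining downward from u_4 reaches: u_9, u_8, u_5, u_7, u_16, u_2, u_11, u_15, u_3.
Strictly between u_13 and u_4 are those in both lists: u_15, u_3 — 2 elements.

2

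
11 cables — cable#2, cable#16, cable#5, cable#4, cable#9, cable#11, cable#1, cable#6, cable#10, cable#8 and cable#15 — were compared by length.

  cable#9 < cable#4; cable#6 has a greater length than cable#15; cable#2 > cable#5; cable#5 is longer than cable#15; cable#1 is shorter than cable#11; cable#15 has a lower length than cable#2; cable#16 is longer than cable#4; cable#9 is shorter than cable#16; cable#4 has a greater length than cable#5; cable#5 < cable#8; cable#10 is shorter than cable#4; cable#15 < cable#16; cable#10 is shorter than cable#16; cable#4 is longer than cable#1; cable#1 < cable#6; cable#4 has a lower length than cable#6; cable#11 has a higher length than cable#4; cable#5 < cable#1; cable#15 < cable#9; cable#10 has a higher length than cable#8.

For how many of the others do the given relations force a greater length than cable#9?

4

The elements the relations force above cable#9 are cable#4, cable#6, cable#11, cable#16 — no chain reaches any other.
That is 4.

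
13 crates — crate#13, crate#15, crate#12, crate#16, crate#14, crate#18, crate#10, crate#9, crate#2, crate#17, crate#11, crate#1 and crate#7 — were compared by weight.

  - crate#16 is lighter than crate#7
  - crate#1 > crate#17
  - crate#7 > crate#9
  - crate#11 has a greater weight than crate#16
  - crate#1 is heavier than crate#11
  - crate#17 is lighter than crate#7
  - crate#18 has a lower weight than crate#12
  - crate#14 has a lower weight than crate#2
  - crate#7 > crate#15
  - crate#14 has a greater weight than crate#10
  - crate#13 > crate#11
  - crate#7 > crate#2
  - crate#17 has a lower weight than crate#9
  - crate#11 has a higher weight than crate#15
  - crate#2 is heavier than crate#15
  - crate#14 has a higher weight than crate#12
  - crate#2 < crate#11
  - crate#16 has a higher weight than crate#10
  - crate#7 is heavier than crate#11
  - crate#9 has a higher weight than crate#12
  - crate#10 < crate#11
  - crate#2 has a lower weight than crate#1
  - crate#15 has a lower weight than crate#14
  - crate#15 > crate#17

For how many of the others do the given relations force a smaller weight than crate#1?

The elements the relations force below crate#1 are crate#18, crate#17, crate#15, crate#12, crate#10, crate#16, crate#14, crate#2, crate#11 — no chain reaches any other.
That is 9.

9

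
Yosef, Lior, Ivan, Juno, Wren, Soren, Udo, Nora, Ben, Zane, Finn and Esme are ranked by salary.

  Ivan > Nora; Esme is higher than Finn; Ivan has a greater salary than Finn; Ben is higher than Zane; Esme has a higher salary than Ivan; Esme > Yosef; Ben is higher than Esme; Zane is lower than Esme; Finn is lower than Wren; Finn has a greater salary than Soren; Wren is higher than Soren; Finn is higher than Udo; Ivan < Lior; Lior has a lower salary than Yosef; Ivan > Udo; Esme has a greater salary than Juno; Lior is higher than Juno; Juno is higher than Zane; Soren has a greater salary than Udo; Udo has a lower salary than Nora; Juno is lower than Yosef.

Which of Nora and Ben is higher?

Chaining the given relations: Nora < Ivan < Lior < Yosef < Esme < Ben.
So Nora < Ben; Ben is the higher of the two.

Ben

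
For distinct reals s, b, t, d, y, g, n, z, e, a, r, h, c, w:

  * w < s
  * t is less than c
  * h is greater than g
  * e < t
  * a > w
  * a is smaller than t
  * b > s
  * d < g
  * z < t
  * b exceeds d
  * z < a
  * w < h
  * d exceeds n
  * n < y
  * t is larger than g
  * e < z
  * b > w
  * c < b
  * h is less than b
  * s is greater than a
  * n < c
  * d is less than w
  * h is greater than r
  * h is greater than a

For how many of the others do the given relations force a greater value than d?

8

From d the given relations immediately reach g, w, b.
From those, a, t, h, s — 7 in total.
From those, c — 8 in total.
Nothing else is reachable above d; 8 in all.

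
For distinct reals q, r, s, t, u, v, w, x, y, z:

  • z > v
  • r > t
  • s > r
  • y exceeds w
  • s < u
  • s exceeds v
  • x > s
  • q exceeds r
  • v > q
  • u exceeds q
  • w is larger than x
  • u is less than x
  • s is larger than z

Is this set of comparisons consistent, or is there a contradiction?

consistent

The single ordering t < r < q < v < z < s < u < x < w < y satisfies every listed relation, so no contradiction arises.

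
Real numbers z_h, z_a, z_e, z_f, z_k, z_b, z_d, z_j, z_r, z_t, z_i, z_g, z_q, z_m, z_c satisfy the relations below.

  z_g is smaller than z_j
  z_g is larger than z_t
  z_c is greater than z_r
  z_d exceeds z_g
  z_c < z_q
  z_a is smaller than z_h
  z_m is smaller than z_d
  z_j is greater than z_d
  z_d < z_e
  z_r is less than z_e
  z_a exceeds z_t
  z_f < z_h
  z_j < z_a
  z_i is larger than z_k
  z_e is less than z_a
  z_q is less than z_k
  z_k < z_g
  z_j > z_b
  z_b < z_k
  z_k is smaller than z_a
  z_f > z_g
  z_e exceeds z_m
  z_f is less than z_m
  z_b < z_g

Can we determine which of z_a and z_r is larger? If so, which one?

Following the relations from z_r: z_r < z_c < z_q < z_k < z_g < z_f < z_m < z_d < z_j < z_a.
So z_a is larger.

z_a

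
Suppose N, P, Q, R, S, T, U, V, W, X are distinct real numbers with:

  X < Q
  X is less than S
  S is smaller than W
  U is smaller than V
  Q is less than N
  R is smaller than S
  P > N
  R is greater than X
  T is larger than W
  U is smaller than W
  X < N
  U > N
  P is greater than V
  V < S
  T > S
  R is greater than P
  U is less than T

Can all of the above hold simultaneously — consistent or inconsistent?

consistent

Every relation is compatible with X < Q < N < U < V < P < R < S < W < T; the set is consistent.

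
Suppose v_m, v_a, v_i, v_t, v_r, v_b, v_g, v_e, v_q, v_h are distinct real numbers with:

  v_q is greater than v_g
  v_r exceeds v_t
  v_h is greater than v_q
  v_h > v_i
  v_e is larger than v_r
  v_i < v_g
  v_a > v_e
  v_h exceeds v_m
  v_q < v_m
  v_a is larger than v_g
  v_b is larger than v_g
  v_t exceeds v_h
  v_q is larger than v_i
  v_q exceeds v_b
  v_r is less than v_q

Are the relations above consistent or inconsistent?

We have v_r < v_q stated directly, yet also v_q < v_m < v_h < v_t < v_r by chaining the others — so v_q < v_r. Contradiction.

inconsistent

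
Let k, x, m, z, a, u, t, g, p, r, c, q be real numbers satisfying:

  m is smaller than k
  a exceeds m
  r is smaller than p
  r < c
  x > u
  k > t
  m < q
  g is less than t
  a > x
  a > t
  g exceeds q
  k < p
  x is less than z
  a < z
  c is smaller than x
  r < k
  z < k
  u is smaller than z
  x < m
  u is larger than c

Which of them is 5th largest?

t

Chaining the given pairs: r < c < u < x < m < q < g < t < a < z < k < p.
The 5th largest is t.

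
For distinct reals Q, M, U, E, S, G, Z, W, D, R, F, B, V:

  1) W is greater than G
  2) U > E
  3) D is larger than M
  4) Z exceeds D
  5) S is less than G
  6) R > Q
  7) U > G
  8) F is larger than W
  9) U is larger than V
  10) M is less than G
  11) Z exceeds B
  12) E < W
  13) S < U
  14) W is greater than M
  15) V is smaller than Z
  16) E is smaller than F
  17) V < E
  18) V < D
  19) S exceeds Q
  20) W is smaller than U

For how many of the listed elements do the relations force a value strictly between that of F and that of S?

Chaining upward from S reaches: G, W, U.
Chaining downward from F reaches: V, M, Q, E, G, W.
Strictly between S and F are those in both lists: G, W — 2 elements.

2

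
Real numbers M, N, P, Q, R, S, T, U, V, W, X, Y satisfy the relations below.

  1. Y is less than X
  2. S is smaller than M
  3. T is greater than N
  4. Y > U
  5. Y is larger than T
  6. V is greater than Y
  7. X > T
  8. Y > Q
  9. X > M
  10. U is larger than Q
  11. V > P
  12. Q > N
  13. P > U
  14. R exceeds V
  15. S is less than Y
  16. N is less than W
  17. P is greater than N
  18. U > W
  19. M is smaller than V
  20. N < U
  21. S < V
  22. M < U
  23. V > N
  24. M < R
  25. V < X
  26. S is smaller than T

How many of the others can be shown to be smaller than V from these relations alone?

Directly below V: S, N, M, P, Y.
One step further: T, Q, U (8 so far).
One step further: W (9 so far).
Nothing else is reachable below V; 9 in all.

9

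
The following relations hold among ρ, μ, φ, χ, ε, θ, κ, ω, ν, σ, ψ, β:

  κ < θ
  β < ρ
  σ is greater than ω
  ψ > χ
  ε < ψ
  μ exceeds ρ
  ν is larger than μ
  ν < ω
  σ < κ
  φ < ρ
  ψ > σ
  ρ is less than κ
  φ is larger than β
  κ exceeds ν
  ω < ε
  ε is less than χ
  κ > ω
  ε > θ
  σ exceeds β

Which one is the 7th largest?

ω

Piecing the relations together gives one ordering: β < φ < ρ < μ < ν < ω < σ < κ < θ < ε < χ < ψ.
The 7th largest is ω.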